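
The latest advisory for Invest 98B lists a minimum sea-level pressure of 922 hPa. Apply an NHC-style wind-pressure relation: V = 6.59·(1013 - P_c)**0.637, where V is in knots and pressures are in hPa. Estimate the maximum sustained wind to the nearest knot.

ΔP = 1013 − 922 = 91 hPa.
91^0.637 ≈ 17.697.
V ≈ 6.59 × 17.697 ≈ 116.6 kt.

117 kt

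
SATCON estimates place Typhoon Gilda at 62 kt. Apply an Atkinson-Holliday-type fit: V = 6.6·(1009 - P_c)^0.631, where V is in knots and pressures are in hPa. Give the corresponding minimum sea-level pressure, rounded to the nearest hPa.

ΔP = (V / 6.6)^(1/0.631) = (62/6.6)^1.585.
62/6.6 = 9.394; 9.394^1.585 ≈ 34.81 hPa.
P_c = 1009 − 34.81 = 974.19 ≈ 974 hPa.

974 hPa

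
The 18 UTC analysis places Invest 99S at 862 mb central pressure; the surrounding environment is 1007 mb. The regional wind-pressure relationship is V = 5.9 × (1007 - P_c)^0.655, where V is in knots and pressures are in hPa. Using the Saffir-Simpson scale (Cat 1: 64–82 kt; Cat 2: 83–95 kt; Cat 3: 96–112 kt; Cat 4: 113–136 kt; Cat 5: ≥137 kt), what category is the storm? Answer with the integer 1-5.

ΔP = 1007 − 862 = 145 mb.
V ≈ 5.9 × 145^0.655 = 5.9 × 26.04 ≈ 154 kt.
154 kt falls in the Category 5 band.

5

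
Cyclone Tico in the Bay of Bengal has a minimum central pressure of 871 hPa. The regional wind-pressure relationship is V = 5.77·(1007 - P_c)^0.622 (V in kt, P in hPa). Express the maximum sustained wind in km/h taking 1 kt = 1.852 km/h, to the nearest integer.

ΔP = 1007 − 871 = 136 hPa.
V ≈ 5.77 × 136^0.622 = 5.77 × 21.235 ≈ 122.528 kt.
122.528 × 1.852 ≈ 226.92 km/h → 227 km/h.

227 km/h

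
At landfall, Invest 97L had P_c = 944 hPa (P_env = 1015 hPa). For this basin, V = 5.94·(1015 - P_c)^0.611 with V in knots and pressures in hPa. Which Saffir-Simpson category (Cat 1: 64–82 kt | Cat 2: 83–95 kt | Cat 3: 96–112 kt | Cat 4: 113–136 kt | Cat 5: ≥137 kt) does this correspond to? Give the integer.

1

ΔP = 1015 − 944 = 71 hPa.
V ≈ 5.94 × 71^0.611 = 5.94 × 13.52 ≈ 80 kt.
80 kt falls in the Category 1 band.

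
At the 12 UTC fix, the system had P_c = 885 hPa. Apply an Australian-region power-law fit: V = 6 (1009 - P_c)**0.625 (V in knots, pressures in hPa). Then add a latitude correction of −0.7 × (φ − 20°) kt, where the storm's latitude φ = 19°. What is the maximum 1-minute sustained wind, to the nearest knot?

123 kt

ΔP = 1009 − 885 = 124 hPa.
124^0.625 ≈ 20.342.
V ≈ 6 × 20.342 ≈ 122.1 kt.
Latitude correction: −0.7 × (19 − 20) = 0.7 kt.
Corrected V ≈ 122.8 kt → 123 kt.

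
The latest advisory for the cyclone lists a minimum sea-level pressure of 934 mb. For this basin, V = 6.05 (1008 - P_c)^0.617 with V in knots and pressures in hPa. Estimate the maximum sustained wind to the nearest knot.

86 kt

ΔP = 1008 − 934 = 74 mb.
74^0.617 ≈ 14.234.
V ≈ 6.05 × 14.234 ≈ 86.1 kt.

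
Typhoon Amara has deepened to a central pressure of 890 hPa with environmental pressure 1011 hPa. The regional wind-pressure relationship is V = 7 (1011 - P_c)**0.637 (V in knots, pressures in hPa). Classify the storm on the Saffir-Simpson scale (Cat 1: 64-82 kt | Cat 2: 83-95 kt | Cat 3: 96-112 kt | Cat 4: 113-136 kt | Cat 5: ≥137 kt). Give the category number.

ΔP = 1011 − 890 = 121 hPa.
V ≈ 7 × 121^0.637 = 7 × 21.22 ≈ 149 kt.
149 kt falls in the Category 5 band.

5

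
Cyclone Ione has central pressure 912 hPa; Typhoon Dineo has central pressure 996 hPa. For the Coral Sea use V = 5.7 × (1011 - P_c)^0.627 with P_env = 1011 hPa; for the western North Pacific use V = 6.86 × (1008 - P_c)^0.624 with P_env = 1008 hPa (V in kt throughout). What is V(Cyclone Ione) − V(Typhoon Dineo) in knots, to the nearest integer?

Cyclone Ione: ΔP = 99; V ≈ 5.7 × 99^0.627 ≈ 101.66 kt.
Typhoon Dineo: ΔP = 12; V ≈ 6.86 × 12^0.624 ≈ 32.34 kt.
Difference ≈ 101.66 − 32.34 = 69.32 → 69 kt.

69 kt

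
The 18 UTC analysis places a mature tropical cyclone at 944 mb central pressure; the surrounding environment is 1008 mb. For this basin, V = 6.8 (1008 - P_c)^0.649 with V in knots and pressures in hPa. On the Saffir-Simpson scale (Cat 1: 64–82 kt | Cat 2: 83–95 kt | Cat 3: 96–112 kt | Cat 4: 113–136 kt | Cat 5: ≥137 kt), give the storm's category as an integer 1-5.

3

ΔP = 1008 − 944 = 64 mb.
V ≈ 6.8 × 64^0.649 = 6.8 × 14.87 ≈ 101 kt.
101 kt falls in the Category 3 band.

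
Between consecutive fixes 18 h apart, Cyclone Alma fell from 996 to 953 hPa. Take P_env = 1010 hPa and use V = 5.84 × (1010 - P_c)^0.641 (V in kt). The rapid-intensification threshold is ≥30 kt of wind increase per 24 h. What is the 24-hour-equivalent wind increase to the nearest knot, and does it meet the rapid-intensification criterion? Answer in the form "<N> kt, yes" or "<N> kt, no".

V₁: ΔP = 14, V ≈ 5.84 × 14^0.641 ≈ 31.70 kt.
V₂: ΔP = 57, V ≈ 5.84 × 57^0.641 ≈ 77.97 kt.
ΔV over 18 h = 46.27 kt → 24 h equivalent = 46.27 × 24/18 ≈ 61.69 kt.
62 kt ≥ 30 kt ⇒ rapid intensification.

62 kt, yes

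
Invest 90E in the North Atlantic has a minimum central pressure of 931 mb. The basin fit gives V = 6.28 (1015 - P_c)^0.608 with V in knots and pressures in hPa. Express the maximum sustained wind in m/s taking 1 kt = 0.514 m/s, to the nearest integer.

48 m/s

ΔP = 1015 − 931 = 84 mb.
V ≈ 6.28 × 84^0.608 = 6.28 × 14.790 ≈ 92.880 kt.
92.880 × 0.514 ≈ 47.74 m/s → 48 m/s.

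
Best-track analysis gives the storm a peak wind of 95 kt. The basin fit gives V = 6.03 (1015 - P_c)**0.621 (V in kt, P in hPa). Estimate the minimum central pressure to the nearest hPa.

930 hPa

ΔP = (V / 6.03)^(1/0.621) = (95/6.03)^1.610.
95/6.03 = 15.755; 15.755^1.610 ≈ 84.76 hPa.
P_c = 1015 − 84.76 = 930.24 ≈ 930 hPa.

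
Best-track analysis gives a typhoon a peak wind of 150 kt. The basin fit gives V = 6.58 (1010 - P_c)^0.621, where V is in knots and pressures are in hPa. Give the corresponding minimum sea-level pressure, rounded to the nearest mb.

ΔP = (V / 6.58)^(1/0.621) = (150/6.58)^1.610.
150/6.58 = 22.796; 22.796^1.610 ≈ 153.67 mb.
P_c = 1010 − 153.67 = 856.33 ≈ 856 mb.

856 mb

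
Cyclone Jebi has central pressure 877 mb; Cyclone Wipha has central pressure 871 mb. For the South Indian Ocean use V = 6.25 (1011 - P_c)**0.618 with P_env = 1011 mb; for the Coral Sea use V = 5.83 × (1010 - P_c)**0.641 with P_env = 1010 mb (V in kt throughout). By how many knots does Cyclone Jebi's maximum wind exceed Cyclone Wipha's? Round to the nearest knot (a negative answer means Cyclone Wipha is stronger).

Cyclone Jebi: ΔP = 134; V ≈ 6.25 × 134^0.618 ≈ 128.95 kt.
Cyclone Wipha: ΔP = 139; V ≈ 5.83 × 139^0.641 ≈ 137.83 kt.
Difference ≈ 128.95 − 137.83 = -8.88 → -9 kt.

-9 kt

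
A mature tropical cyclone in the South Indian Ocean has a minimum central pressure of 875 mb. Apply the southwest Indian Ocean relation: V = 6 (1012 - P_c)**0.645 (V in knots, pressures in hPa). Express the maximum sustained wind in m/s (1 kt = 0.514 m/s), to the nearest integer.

ΔP = 1012 − 875 = 137 mb.
V ≈ 6 × 137^0.645 = 6 × 23.888 ≈ 143.330 kt.
143.330 × 0.514 ≈ 73.67 m/s → 74 m/s.

74 m/s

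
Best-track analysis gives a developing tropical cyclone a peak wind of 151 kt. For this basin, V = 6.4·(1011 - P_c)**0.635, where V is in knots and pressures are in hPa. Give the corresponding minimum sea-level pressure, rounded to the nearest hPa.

866 hPa

ΔP = (V / 6.4)^(1/0.635) = (151/6.4)^1.575.
151/6.4 = 23.594; 23.594^1.575 ≈ 145.17 hPa.
P_c = 1011 − 145.17 = 865.83 ≈ 866 hPa.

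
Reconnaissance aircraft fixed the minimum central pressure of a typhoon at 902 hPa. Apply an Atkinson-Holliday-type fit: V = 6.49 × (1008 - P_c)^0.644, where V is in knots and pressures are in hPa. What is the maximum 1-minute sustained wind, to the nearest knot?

131 kt

ΔP = 1008 − 902 = 106 hPa.
106^0.644 ≈ 20.151.
V ≈ 6.49 × 20.151 ≈ 130.8 kt.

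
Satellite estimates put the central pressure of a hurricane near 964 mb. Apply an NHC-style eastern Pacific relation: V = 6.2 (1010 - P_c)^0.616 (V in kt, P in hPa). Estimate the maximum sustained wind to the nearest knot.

66 kt

ΔP = 1010 − 964 = 46 mb.
46^0.616 ≈ 10.574.
V ≈ 6.2 × 10.574 ≈ 65.6 kt.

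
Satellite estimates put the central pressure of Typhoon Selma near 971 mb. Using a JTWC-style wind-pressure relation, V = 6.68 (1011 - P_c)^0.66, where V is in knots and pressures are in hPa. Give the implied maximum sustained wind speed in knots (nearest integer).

76 kt

ΔP = 1011 − 971 = 40 mb.
40^0.66 ≈ 11.412.
V ≈ 6.68 × 11.412 ≈ 76.2 kt.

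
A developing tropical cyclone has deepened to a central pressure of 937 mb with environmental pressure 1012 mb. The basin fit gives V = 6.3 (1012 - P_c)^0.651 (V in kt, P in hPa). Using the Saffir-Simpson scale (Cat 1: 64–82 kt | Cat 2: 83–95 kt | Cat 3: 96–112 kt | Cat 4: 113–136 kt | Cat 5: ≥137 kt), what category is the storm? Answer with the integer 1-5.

ΔP = 1012 − 937 = 75 mb.
V ≈ 6.3 × 75^0.651 = 6.3 × 16.62 ≈ 105 kt.
105 kt falls in the Category 3 band.

3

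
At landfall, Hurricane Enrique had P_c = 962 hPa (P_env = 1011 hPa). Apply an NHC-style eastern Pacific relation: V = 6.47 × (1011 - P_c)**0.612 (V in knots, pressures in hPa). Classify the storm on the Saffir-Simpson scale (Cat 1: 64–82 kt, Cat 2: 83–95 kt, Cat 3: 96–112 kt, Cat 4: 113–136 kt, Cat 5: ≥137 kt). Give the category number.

ΔP = 1011 − 962 = 49 hPa.
V ≈ 6.47 × 49^0.612 = 6.47 × 10.82 ≈ 70 kt.
70 kt falls in the Category 1 band.

1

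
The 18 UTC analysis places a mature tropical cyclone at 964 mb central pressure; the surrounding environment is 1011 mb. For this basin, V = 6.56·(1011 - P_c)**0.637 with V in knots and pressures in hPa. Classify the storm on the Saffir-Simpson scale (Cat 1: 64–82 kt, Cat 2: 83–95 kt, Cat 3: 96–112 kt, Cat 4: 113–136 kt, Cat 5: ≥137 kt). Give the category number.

1

ΔP = 1011 − 964 = 47 mb.
V ≈ 6.56 × 47^0.637 = 6.56 × 11.62 ≈ 76 kt.
76 kt falls in the Category 1 band.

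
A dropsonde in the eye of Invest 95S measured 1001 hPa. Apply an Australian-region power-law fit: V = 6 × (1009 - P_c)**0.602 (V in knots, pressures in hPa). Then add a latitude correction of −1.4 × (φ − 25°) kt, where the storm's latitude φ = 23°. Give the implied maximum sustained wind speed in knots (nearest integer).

24 kt

ΔP = 1009 − 1001 = 8 hPa.
8^0.602 ≈ 3.497.
V ≈ 6 × 3.497 ≈ 21.0 kt.
Latitude correction: −1.4 × (23 − 25) = 2.8 kt.
Corrected V ≈ 23.8 kt → 24 kt.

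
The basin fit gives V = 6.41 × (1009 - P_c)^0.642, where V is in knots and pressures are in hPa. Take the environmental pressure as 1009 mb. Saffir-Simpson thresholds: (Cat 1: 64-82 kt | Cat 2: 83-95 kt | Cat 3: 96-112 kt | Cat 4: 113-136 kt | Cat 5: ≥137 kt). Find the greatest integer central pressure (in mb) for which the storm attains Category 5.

891 mb

Category 5 begins at V = 137 kt.
Required ΔP = (137/6.41)^(1/0.642) = 21.373^1.558 ≈ 117.88 mb.
P_c ≤ 1009 − 117.88 = 891.12, so the highest integer P_c is 891 mb.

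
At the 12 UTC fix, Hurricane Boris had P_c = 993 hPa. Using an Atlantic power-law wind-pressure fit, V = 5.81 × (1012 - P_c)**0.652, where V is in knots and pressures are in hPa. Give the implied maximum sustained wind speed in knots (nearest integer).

40 kt

ΔP = 1012 − 993 = 19 hPa.
19^0.652 ≈ 6.819.
V ≈ 5.81 × 6.819 ≈ 39.6 kt.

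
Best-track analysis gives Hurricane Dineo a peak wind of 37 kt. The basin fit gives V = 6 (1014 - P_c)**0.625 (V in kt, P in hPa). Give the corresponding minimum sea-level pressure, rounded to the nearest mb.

ΔP = (V / 6)^(1/0.625) = (37/6)^1.600.
37/6 = 6.167; 6.167^1.600 ≈ 18.37 mb.
P_c = 1014 − 18.37 = 995.63 ≈ 996 mb.

996 mb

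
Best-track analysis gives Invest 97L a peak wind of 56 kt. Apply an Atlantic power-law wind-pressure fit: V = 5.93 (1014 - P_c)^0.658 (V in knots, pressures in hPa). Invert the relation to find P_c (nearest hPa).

984 hPa

ΔP = (V / 5.93)^(1/0.658) = (56/5.93)^1.520.
56/5.93 = 9.444; 9.444^1.520 ≈ 30.34 hPa.
P_c = 1014 − 30.34 = 983.66 ≈ 984 hPa.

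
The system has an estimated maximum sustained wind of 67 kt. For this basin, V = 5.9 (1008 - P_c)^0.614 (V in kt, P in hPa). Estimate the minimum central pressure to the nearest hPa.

ΔP = (V / 5.9)^(1/0.614) = (67/5.9)^1.629.
67/5.9 = 11.356; 11.356^1.629 ≈ 52.31 hPa.
P_c = 1008 − 52.31 = 955.69 ≈ 956 hPa.

956 hPa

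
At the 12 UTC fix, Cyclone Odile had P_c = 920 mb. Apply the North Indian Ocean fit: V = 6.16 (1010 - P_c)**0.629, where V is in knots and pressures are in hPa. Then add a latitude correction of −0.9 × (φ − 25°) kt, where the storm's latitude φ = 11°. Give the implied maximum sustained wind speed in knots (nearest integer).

117 kt

ΔP = 1010 − 920 = 90 mb.
90^0.629 ≈ 16.952.
V ≈ 6.16 × 16.952 ≈ 104.4 kt.
Latitude correction: −0.9 × (11 − 25) = 12.6 kt.
Corrected V ≈ 117 kt → 117 kt.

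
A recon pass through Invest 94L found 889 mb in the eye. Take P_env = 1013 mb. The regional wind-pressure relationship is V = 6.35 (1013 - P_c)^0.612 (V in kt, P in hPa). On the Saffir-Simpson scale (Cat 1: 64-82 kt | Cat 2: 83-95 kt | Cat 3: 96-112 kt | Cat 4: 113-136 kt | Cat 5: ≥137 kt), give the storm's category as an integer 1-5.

4

ΔP = 1013 − 889 = 124 mb.
V ≈ 6.35 × 124^0.612 = 6.35 × 19.11 ≈ 121 kt.
121 kt falls in the Category 4 band.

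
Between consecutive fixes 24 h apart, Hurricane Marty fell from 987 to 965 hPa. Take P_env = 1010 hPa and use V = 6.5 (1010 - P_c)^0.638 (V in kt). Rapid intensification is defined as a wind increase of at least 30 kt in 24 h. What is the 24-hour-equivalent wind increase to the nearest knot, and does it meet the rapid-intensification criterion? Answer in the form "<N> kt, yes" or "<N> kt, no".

V₁: ΔP = 23, V ≈ 6.5 × 23^0.638 ≈ 48.05 kt.
V₂: ΔP = 45, V ≈ 6.5 × 45^0.638 ≈ 73.73 kt.
ΔV over 24 h = 25.68 kt → 24 h equivalent = 25.68 × 24/24 ≈ 25.68 kt.
26 kt < 30 kt ⇒ not rapid intensification.

26 kt, no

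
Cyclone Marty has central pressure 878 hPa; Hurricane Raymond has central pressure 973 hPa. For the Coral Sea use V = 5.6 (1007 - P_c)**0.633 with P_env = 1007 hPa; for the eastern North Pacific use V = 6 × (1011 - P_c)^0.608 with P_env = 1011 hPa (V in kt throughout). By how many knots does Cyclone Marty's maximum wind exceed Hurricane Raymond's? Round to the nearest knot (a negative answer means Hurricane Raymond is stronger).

67 kt

Cyclone Marty: ΔP = 129; V ≈ 5.6 × 129^0.633 ≈ 121.39 kt.
Hurricane Raymond: ΔP = 38; V ≈ 6 × 38^0.608 ≈ 54.78 kt.
Difference ≈ 121.39 − 54.78 = 66.61 → 67 kt.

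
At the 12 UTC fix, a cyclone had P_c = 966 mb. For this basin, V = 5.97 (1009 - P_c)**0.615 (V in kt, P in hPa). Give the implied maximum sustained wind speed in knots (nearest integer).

ΔP = 1009 − 966 = 43 mb.
43^0.615 ≈ 10.106.
V ≈ 5.97 × 10.106 ≈ 60.3 kt.

60 kt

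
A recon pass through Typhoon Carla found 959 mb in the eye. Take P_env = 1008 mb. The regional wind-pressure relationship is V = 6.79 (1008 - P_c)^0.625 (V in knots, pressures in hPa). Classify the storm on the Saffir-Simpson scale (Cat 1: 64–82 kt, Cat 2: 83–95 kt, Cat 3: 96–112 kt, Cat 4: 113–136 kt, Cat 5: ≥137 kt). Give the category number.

1

ΔP = 1008 − 959 = 49 mb.
V ≈ 6.79 × 49^0.625 = 6.79 × 11.39 ≈ 77 kt.
77 kt falls in the Category 1 band.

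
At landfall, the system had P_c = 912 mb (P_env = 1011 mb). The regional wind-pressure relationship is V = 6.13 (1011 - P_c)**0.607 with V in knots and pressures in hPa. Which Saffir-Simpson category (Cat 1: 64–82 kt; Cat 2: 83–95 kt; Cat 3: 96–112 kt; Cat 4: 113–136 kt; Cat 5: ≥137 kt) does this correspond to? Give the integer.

3

ΔP = 1011 − 912 = 99 mb.
V ≈ 6.13 × 99^0.607 = 6.13 × 16.27 ≈ 100 kt.
100 kt falls in the Category 3 band.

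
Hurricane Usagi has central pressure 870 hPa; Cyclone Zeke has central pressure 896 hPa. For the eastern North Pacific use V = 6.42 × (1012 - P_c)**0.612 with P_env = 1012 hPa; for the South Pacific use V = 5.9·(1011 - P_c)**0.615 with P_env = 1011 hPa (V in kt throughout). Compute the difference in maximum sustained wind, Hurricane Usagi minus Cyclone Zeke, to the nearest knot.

24 kt

Hurricane Usagi: ΔP = 142; V ≈ 6.42 × 142^0.612 ≈ 133.27 kt.
Cyclone Zeke: ΔP = 115; V ≈ 5.9 × 115^0.615 ≈ 109.19 kt.
Difference ≈ 133.27 − 109.19 = 24.08 → 24 kt.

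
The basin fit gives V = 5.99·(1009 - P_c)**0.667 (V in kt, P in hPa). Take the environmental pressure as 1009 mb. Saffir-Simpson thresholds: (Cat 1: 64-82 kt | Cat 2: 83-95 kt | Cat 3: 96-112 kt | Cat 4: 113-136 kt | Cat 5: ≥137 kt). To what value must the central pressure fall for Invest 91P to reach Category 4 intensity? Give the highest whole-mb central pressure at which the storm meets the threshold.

Category 4 begins at V = 113 kt.
Required ΔP = (113/5.99)^(1/0.667) = 18.865^1.499 ≈ 81.76 mb.
P_c ≤ 1009 − 81.76 = 927.24, so the highest integer P_c is 927 mb.

927 mb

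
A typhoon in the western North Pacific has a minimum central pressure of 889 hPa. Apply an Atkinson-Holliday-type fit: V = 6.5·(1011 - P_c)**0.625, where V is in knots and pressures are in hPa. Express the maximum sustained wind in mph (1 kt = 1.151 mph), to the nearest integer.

ΔP = 1011 − 889 = 122 hPa.
V ≈ 6.5 × 122^0.625 = 6.5 × 20.136 ≈ 130.885 kt.
130.885 × 1.151 ≈ 150.65 mph → 151 mph.

151 mph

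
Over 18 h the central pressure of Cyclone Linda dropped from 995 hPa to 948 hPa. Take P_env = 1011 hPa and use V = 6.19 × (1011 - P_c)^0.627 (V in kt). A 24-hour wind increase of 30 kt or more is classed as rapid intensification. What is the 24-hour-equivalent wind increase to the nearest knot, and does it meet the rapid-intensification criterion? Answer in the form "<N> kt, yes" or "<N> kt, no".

64 kt, yes

V₁: ΔP = 16, V ≈ 6.19 × 16^0.627 ≈ 35.21 kt.
V₂: ΔP = 63, V ≈ 6.19 × 63^0.627 ≈ 83.15 kt.
ΔV over 18 h = 47.94 kt → 24 h equivalent = 47.94 × 24/18 ≈ 63.92 kt.
64 kt ≥ 30 kt ⇒ rapid intensification.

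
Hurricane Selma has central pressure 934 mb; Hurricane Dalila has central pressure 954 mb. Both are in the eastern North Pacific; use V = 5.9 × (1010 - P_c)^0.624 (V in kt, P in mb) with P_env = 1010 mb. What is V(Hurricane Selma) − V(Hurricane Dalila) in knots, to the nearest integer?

15 kt

Hurricane Selma: ΔP = 76; V ≈ 5.9 × 76^0.624 ≈ 88.00 kt.
Hurricane Dalila: ΔP = 56; V ≈ 5.9 × 56^0.624 ≈ 72.73 kt.
Difference ≈ 88.00 − 72.73 = 15.27 → 15 kt.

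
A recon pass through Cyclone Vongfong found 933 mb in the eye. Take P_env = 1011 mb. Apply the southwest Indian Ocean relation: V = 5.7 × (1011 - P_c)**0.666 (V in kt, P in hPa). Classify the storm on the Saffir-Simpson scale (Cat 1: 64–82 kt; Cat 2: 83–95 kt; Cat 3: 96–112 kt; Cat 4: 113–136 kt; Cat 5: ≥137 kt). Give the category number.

3

ΔP = 1011 − 933 = 78 mb.
V ≈ 5.7 × 78^0.666 = 5.7 × 18.20 ≈ 104 kt.
104 kt falls in the Category 3 band.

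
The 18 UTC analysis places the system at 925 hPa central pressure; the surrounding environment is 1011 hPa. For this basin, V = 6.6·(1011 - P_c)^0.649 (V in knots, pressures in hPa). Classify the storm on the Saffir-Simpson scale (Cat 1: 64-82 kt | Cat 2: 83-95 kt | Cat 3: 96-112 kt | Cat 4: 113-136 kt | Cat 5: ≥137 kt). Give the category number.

4

ΔP = 1011 − 925 = 86 hPa.
V ≈ 6.6 × 86^0.649 = 6.6 × 18.01 ≈ 119 kt.
119 kt falls in the Category 4 band.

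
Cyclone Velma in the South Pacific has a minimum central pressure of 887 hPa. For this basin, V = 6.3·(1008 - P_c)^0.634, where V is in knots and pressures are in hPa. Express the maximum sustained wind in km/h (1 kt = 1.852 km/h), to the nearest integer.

ΔP = 1008 − 887 = 121 hPa.
V ≈ 6.3 × 121^0.634 = 6.3 × 20.916 ≈ 131.773 kt.
131.773 × 1.852 ≈ 244.04 km/h → 244 km/h.

244 km/h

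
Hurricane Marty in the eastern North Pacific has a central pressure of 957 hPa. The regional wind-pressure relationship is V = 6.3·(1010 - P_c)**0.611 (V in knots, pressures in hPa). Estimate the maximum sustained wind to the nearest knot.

ΔP = 1010 − 957 = 53 hPa.
53^0.611 ≈ 11.312.
V ≈ 6.3 × 11.312 ≈ 71.3 kt.

71 kt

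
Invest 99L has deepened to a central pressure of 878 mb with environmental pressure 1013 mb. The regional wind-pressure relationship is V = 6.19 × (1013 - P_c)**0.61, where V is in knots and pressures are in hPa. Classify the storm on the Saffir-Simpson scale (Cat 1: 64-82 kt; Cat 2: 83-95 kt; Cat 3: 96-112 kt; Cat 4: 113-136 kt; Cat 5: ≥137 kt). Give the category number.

ΔP = 1013 − 878 = 135 mb.
V ≈ 6.19 × 135^0.61 = 6.19 × 19.93 ≈ 123 kt.
123 kt falls in the Category 4 band.

4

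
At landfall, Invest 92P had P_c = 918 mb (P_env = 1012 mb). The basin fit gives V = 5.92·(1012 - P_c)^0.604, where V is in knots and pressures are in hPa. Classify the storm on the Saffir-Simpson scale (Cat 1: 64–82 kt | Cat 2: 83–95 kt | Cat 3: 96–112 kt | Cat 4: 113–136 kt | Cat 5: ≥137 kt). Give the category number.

2

ΔP = 1012 − 918 = 94 mb.
V ≈ 5.92 × 94^0.604 = 5.92 × 15.55 ≈ 92 kt.
92 kt falls in the Category 2 band.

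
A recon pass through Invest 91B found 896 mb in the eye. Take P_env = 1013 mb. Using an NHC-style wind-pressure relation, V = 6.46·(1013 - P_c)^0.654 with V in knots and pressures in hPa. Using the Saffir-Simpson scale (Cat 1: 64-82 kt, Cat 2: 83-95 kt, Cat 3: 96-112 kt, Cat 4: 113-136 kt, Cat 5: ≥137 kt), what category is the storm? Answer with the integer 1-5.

5

ΔP = 1013 − 896 = 117 mb.
V ≈ 6.46 × 117^0.654 = 6.46 × 22.52 ≈ 145 kt.
145 kt falls in the Category 5 band.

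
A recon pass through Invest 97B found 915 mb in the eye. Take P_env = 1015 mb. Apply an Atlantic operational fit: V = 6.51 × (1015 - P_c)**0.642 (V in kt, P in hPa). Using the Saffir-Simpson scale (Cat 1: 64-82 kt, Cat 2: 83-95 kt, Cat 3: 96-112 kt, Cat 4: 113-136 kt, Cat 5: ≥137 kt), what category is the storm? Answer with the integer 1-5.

4

ΔP = 1015 − 915 = 100 mb.
V ≈ 6.51 × 100^0.642 = 6.51 × 19.23 ≈ 125 kt.
125 kt falls in the Category 4 band.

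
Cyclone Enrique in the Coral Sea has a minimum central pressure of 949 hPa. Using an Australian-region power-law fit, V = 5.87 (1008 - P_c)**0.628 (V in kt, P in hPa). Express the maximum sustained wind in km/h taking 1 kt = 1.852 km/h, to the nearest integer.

141 km/h

ΔP = 1008 − 949 = 59 hPa.
V ≈ 5.87 × 59^0.628 = 5.87 × 12.945 ≈ 75.986 kt.
75.986 × 1.852 ≈ 140.73 km/h → 141 km/h.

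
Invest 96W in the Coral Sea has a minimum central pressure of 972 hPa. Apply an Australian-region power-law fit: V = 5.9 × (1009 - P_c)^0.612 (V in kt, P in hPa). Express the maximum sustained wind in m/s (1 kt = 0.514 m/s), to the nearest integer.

ΔP = 1009 − 972 = 37 hPa.
V ≈ 5.9 × 37^0.612 = 5.9 × 9.115 ≈ 53.776 kt.
53.776 × 0.514 ≈ 27.64 m/s → 28 m/s.

28 m/s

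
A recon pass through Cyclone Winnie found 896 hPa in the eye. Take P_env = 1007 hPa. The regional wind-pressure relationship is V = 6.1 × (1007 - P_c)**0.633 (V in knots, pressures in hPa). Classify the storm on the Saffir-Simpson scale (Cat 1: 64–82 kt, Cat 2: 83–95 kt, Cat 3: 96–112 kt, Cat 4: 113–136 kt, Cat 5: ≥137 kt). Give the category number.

ΔP = 1007 − 896 = 111 hPa.
V ≈ 6.1 × 111^0.633 = 6.1 × 19.71 ≈ 120 kt.
120 kt falls in the Category 4 band.

4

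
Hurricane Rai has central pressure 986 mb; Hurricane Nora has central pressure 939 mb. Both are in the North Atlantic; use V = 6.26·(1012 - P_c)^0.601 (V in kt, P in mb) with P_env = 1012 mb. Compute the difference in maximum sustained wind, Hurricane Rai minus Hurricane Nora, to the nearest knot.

-38 kt

Hurricane Rai: ΔP = 26; V ≈ 6.26 × 26^0.601 ≈ 44.36 kt.
Hurricane Nora: ΔP = 73; V ≈ 6.26 × 73^0.601 ≈ 82.50 kt.
Difference ≈ 44.36 − 82.50 = -38.14 → -38 kt.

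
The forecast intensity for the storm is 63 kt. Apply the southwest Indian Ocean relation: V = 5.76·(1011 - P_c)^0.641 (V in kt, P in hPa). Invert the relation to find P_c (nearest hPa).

ΔP = (V / 5.76)^(1/0.641) = (63/5.76)^1.560.
63/5.76 = 10.938; 10.938^1.560 ≈ 41.76 hPa.
P_c = 1011 − 41.76 = 969.24 ≈ 969 hPa.

969 hPa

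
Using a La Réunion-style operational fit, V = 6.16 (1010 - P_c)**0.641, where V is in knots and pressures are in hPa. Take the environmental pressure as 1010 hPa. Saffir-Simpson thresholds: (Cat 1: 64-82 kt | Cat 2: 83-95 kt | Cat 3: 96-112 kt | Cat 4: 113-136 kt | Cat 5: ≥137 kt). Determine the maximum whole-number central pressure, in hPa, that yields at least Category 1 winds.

Category 1 begins at V = 64 kt.
Required ΔP = (64/6.16)^(1/0.641) = 10.390^1.560 ≈ 38.54 hPa.
P_c ≤ 1010 − 38.54 = 971.46, so the highest integer P_c is 971 hPa.

971 hPa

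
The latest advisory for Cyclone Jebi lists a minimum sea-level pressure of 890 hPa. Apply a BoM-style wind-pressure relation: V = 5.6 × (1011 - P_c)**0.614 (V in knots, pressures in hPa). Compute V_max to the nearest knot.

ΔP = 1011 − 890 = 121 hPa.
121^0.614 ≈ 19.003.
V ≈ 5.6 × 19.003 ≈ 106.4 kt.

106 kt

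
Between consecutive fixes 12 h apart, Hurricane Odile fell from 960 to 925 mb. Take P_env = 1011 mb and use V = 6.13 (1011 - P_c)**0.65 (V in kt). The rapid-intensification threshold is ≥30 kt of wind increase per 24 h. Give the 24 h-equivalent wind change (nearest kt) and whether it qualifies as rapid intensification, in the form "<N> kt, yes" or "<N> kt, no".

V₁: ΔP = 51, V ≈ 6.13 × 51^0.65 ≈ 78.96 kt.
V₂: ΔP = 86, V ≈ 6.13 × 86^0.65 ≈ 110.89 kt.
ΔV over 12 h = 31.93 kt → 24 h equivalent = 31.93 × 24/12 ≈ 63.86 kt.
64 kt ≥ 30 kt ⇒ rapid intensification.

64 kt, yes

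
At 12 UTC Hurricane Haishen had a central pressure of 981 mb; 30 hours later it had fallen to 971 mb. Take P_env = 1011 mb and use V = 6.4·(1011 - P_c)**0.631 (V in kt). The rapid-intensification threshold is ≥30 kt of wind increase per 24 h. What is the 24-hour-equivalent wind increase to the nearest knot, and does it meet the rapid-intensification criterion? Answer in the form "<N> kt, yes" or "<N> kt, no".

V₁: ΔP = 30, V ≈ 6.4 × 30^0.631 ≈ 54.73 kt.
V₂: ΔP = 40, V ≈ 6.4 × 40^0.631 ≈ 65.63 kt.
ΔV over 30 h = 10.90 kt → 24 h equivalent = 10.90 × 24/30 ≈ 8.72 kt.
9 kt < 30 kt ⇒ not rapid intensification.

9 kt, no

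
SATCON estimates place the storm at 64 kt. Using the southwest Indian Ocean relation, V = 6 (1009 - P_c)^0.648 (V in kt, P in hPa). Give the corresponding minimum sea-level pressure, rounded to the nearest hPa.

970 hPa

ΔP = (V / 6)^(1/0.648) = (64/6)^1.543.
64/6 = 10.667; 10.667^1.543 ≈ 38.59 hPa.
P_c = 1009 − 38.59 = 970.41 ≈ 970 hPa.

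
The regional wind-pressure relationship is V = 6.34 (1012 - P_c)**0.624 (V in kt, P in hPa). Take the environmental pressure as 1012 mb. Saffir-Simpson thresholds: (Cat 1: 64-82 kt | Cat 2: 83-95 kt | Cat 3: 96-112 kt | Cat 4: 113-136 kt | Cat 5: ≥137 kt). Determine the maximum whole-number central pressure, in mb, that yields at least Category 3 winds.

Category 3 begins at V = 96 kt.
Required ΔP = (96/6.34)^(1/0.624) = 15.142^1.603 ≈ 77.86 mb.
P_c ≤ 1012 − 77.86 = 934.14, so the highest integer P_c is 934 mb.

934 mb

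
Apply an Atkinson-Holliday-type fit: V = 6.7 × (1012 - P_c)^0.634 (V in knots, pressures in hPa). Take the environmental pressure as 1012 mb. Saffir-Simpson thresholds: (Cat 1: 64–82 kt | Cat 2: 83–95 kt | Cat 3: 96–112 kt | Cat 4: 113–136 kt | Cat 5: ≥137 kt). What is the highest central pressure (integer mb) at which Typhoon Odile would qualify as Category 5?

Category 5 begins at V = 137 kt.
Required ΔP = (137/6.7)^(1/0.634) = 20.448^1.577 ≈ 116.75 mb.
P_c ≤ 1012 − 116.75 = 895.25, so the highest integer P_c is 895 mb.

895 mb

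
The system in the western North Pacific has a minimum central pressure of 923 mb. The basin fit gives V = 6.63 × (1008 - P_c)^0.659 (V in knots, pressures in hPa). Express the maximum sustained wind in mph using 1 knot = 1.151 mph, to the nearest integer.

ΔP = 1008 − 923 = 85 mb.
V ≈ 6.63 × 85^0.659 = 6.63 × 18.685 ≈ 123.880 kt.
123.880 × 1.151 ≈ 142.59 mph → 143 mph.

143 mph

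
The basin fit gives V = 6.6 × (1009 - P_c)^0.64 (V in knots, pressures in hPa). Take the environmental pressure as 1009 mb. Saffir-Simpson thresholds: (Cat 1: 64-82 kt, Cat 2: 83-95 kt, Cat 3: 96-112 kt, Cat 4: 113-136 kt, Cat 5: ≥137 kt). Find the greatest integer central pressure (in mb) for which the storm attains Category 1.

Category 1 begins at V = 64 kt.
Required ΔP = (64/6.6)^(1/0.64) = 9.697^1.562 ≈ 34.80 mb.
P_c ≤ 1009 − 34.80 = 974.20, so the highest integer P_c is 974 mb.

974 mb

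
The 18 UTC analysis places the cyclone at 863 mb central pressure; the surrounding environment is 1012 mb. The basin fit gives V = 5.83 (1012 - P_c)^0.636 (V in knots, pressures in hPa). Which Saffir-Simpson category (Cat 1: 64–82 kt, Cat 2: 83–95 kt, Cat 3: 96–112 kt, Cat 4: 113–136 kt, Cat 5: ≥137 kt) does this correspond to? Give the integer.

5

ΔP = 1012 − 863 = 149 mb.
V ≈ 5.83 × 149^0.636 = 5.83 × 24.11 ≈ 141 kt.
141 kt falls in the Category 5 band.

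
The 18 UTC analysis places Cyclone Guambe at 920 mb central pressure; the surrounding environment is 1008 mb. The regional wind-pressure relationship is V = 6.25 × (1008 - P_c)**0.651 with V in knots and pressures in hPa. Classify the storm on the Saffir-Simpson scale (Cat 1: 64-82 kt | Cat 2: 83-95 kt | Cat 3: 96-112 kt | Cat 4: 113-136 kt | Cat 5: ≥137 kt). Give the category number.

4

ΔP = 1008 − 920 = 88 mb.
V ≈ 6.25 × 88^0.651 = 6.25 × 18.44 ≈ 115 kt.
115 kt falls in the Category 4 band.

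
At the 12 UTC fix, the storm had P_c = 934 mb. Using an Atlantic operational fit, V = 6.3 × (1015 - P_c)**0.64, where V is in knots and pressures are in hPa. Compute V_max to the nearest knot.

ΔP = 1015 − 934 = 81 mb.
81^0.64 ≈ 16.651.
V ≈ 6.3 × 16.651 ≈ 104.9 kt.

105 kt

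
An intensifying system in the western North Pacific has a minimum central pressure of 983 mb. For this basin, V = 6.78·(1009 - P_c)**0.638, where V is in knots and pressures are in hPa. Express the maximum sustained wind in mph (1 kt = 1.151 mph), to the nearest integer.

62 mph

ΔP = 1009 − 983 = 26 mb.
V ≈ 6.78 × 26^0.638 = 6.78 × 7.994 ≈ 54.198 kt.
54.198 × 1.151 ≈ 62.38 mph → 62 mph.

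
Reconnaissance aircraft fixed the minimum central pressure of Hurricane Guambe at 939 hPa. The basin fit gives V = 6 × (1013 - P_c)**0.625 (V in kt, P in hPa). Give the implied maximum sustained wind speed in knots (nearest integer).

88 kt

ΔP = 1013 − 939 = 74 hPa.
74^0.625 ≈ 14.732.
V ≈ 6 × 14.732 ≈ 88.4 kt.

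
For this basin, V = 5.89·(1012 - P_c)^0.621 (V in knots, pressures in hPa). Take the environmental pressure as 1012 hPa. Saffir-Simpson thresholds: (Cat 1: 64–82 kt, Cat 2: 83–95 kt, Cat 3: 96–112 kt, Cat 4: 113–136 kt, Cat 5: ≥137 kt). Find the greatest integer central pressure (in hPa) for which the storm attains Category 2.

941 hPa

Category 2 begins at V = 83 kt.
Required ΔP = (83/5.89)^(1/0.621) = 14.092^1.610 ≈ 70.82 hPa.
P_c ≤ 1012 − 70.82 = 941.18, so the highest integer P_c is 941 hPa.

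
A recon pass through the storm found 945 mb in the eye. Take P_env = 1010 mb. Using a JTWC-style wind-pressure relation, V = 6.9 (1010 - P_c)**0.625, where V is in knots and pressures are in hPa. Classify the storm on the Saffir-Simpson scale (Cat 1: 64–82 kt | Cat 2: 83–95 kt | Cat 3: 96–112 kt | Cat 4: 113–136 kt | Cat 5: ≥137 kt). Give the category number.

ΔP = 1010 − 945 = 65 mb.
V ≈ 6.9 × 65^0.625 = 6.9 × 13.59 ≈ 94 kt.
94 kt falls in the Category 2 band.

2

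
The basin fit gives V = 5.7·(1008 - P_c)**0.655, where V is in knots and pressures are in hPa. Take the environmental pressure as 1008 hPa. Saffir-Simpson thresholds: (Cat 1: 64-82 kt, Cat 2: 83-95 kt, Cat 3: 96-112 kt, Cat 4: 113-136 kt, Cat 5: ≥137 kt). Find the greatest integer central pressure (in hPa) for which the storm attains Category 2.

948 hPa

Category 2 begins at V = 83 kt.
Required ΔP = (83/5.7)^(1/0.655) = 14.561^1.527 ≈ 59.69 hPa.
P_c ≤ 1008 − 59.69 = 948.31, so the highest integer P_c is 948 hPa.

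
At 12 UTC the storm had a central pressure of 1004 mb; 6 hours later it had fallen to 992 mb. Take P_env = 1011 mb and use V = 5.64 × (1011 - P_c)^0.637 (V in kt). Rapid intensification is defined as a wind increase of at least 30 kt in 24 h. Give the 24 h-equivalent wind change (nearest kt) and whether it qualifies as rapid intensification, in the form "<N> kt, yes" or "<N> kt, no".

V₁: ΔP = 7, V ≈ 5.64 × 7^0.637 ≈ 19.48 kt.
V₂: ΔP = 19, V ≈ 5.64 × 19^0.637 ≈ 36.80 kt.
ΔV over 6 h = 17.32 kt → 24 h equivalent = 17.32 × 24/6 ≈ 69.28 kt.
69 kt ≥ 30 kt ⇒ rapid intensification.

69 kt, yes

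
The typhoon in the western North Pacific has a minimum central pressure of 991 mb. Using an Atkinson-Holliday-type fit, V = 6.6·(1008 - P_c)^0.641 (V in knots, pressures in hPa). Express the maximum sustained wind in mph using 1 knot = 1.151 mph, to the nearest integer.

47 mph

ΔP = 1008 − 991 = 17 mb.
V ≈ 6.6 × 17^0.641 = 6.6 × 6.148 ≈ 40.575 kt.
40.575 × 1.151 ≈ 46.70 mph → 47 mph.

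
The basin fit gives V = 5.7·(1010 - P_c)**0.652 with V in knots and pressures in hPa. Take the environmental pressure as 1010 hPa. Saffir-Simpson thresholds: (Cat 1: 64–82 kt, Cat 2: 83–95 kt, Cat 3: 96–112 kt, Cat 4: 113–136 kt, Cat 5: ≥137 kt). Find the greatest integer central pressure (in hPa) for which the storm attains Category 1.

Category 1 begins at V = 64 kt.
Required ΔP = (64/5.7)^(1/0.652) = 11.228^1.534 ≈ 40.82 hPa.
P_c ≤ 1010 − 40.82 = 969.18, so the highest integer P_c is 969 hPa.

969 hPa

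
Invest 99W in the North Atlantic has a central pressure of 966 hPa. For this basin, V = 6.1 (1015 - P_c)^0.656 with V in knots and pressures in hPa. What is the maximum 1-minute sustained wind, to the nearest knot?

78 kt

ΔP = 1015 − 966 = 49 hPa.
49^0.656 ≈ 12.846.
V ≈ 6.1 × 12.846 ≈ 78.4 kt.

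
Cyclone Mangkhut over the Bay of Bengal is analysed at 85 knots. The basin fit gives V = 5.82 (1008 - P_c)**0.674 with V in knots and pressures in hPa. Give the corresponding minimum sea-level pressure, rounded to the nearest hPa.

ΔP = (V / 5.82)^(1/0.674) = (85/5.82)^1.484.
85/5.82 = 14.605; 14.605^1.484 ≈ 53.42 hPa.
P_c = 1008 − 53.42 = 954.58 ≈ 955 hPa.

955 hPa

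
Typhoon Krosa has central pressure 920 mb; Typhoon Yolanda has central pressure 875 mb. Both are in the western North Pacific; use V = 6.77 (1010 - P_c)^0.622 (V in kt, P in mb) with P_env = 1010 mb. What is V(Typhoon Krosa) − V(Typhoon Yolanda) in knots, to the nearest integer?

Typhoon Krosa: ΔP = 90; V ≈ 6.77 × 90^0.622 ≈ 111.21 kt.
Typhoon Yolanda: ΔP = 135; V ≈ 6.77 × 135^0.622 ≈ 143.11 kt.
Difference ≈ 111.21 − 143.11 = -31.90 → -32 kt.

-32 kt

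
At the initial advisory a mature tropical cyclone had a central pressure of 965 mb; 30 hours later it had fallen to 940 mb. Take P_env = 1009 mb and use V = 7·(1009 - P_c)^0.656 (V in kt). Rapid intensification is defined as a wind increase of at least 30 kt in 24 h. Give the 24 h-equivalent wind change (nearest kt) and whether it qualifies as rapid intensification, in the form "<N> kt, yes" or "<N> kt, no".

V₁: ΔP = 44, V ≈ 7 × 44^0.656 ≈ 83.79 kt.
V₂: ΔP = 69, V ≈ 7 × 69^0.656 ≈ 112.56 kt.
ΔV over 30 h = 28.77 kt → 24 h equivalent = 28.77 × 24/30 ≈ 23.02 kt.
23 kt < 30 kt ⇒ not rapid intensification.

23 kt, no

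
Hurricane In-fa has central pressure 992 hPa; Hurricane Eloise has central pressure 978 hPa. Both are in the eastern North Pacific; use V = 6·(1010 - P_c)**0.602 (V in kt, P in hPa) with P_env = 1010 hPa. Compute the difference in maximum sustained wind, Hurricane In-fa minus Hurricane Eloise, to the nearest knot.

Hurricane In-fa: ΔP = 18; V ≈ 6 × 18^0.602 ≈ 34.18 kt.
Hurricane Eloise: ΔP = 32; V ≈ 6 × 32^0.602 ≈ 48.33 kt.
Difference ≈ 34.18 − 48.33 = -14.15 → -14 kt.

-14 kt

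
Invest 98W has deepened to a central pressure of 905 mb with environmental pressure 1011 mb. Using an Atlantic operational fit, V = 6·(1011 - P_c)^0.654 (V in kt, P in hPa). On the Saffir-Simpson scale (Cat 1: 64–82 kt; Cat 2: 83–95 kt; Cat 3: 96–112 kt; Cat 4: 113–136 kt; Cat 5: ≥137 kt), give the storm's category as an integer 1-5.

ΔP = 1011 − 905 = 106 mb.
V ≈ 6 × 106^0.654 = 6 × 21.11 ≈ 127 kt.
127 kt falls in the Category 4 band.

4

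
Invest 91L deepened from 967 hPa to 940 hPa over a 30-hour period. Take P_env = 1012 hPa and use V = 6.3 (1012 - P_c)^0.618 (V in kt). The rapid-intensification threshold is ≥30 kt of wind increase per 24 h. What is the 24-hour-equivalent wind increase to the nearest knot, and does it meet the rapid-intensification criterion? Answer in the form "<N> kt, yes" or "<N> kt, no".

18 kt, no

V₁: ΔP = 45, V ≈ 6.3 × 45^0.618 ≈ 66.23 kt.
V₂: ΔP = 72, V ≈ 6.3 × 72^0.618 ≈ 88.55 kt.
ΔV over 30 h = 22.32 kt → 24 h equivalent = 22.32 × 24/30 ≈ 17.86 kt.
18 kt < 30 kt ⇒ not rapid intensification.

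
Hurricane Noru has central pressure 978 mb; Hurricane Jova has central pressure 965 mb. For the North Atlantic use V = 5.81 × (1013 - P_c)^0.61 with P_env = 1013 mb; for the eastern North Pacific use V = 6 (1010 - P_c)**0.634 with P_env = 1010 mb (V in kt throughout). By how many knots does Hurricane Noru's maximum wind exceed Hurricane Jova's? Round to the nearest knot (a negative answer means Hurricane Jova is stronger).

Hurricane Noru: ΔP = 35; V ≈ 5.81 × 35^0.61 ≈ 50.82 kt.
Hurricane Jova: ΔP = 45; V ≈ 6 × 45^0.634 ≈ 67.03 kt.
Difference ≈ 50.82 − 67.03 = -16.21 → -16 kt.

-16 kt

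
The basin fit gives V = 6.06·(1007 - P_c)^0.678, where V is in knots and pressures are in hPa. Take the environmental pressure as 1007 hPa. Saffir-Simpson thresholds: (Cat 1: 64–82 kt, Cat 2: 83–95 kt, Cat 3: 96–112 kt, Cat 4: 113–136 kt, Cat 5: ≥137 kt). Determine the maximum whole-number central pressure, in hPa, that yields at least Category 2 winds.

959 hPa

Category 2 begins at V = 83 kt.
Required ΔP = (83/6.06)^(1/0.678) = 13.696^1.475 ≈ 47.47 hPa.
P_c ≤ 1007 − 47.47 = 959.53, so the highest integer P_c is 959 hPa.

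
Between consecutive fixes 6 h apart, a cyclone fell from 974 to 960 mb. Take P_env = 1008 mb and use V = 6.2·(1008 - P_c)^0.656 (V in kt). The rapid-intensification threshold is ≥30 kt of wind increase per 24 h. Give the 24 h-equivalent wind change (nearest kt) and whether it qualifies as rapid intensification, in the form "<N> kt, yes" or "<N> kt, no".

64 kt, yes

V₁: ΔP = 34, V ≈ 6.2 × 34^0.656 ≈ 62.67 kt.
V₂: ΔP = 48, V ≈ 6.2 × 48^0.656 ≈ 78.58 kt.
ΔV over 6 h = 15.91 kt → 24 h equivalent = 15.91 × 24/6 ≈ 63.64 kt.
64 kt ≥ 30 kt ⇒ rapid intensification.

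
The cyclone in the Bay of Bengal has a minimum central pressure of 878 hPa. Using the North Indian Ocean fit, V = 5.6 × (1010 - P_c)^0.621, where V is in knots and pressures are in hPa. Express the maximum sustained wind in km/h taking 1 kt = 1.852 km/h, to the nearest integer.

ΔP = 1010 − 878 = 132 hPa.
V ≈ 5.6 × 132^0.621 = 5.6 × 20.743 ≈ 116.162 kt.
116.162 × 1.852 ≈ 215.13 km/h → 215 km/h.

215 km/h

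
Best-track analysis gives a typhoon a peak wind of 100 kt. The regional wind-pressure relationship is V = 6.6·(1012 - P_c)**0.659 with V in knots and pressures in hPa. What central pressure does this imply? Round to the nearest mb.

950 mb

ΔP = (V / 6.6)^(1/0.659) = (100/6.6)^1.517.
100/6.6 = 15.152; 15.152^1.517 ≈ 61.84 mb.
P_c = 1012 − 61.84 = 950.16 ≈ 950 mb.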